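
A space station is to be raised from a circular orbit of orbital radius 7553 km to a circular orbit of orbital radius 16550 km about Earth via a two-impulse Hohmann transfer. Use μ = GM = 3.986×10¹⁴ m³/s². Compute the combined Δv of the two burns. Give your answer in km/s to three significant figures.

r₁ = 7553 km = 7.553×10⁶ m.
r₂ = 16550 km = 1.655×10⁷ m.
Transfer ellipse a_t = (r₁ + r₂)/2 = 1.205×10⁷ m.
At r₁: circular v_c1 = √(μ/r₁) = 7265 m/s; transfer-perigee v_p = √[μ(2/r₁ − 1/a_t)] = 8513 m/s.
Δv₁ = v_p − v_c1 = 1249 m/s.
At r₂: circular v_c2 = √(μ/r₂) = 4908 m/s; transfer-apogee v_a = √[μ(2/r₂ − 1/a_t)] = 3885 m/s.
Δv₂ = v_c2 − v_a = 1022 m/s.
Total Δv = Δv₁ + Δv₂ = 2271 m/s = 2.271 km/s.

Δv_total ≈ 2.27 km/s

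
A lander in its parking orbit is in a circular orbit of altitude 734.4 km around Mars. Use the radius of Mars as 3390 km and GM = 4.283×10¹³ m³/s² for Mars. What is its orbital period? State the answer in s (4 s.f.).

r = 3390 + 734.4 = 4124.4 km = 4.1244×10⁶ m.
Kepler's third law: T = 2π√(r³/μ) = 2π√((4.124×10⁶)³ / 4.283×10¹³).
r³/μ = 1.638×10⁶ s², so T = 2π × 1.280×10³ = 8.042×10³ s.

T ≈ 8042 s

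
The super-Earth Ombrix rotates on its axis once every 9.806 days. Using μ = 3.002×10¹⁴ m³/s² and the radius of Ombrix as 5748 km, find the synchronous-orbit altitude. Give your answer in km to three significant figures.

h_sync ≈ 1.70×10⁵ km

T = 9.806 days = 8.472×10⁵ s.
A synchronous orbit has period T, so by Kepler's third law a = (μT²/4π²)^(1/3).
μT²/4π² = 3.002×10¹⁴ × (8.472×10⁵)² / 39.48 = 5.458×10²⁴ m³.
a = 1.761×10⁸ m = 1.7607×10⁵ km.
Altitude h = a − R = 1.7607×10⁵ − 5748 = 1.7032×10⁵ km.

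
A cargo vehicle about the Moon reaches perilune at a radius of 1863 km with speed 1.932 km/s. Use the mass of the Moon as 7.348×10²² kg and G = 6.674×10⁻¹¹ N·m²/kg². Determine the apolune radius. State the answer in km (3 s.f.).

apolune radius ≈ 4540 km

μ = GM = 6.674×10⁻¹¹ × 7.348×10²² = 4.904×10¹² m³/s².
r_p = 1.863×10⁶ m.
Specific energy ε = v²/2 − μ/r = -7.660×10⁵ J/kg, so a = −μ/(2ε) = 3.201×10⁶ m.
The apsides satisfy r_p + r_a = 2a, so the apolune radius is 2a − r_p = 4.539×10⁶ m = 4538.9 km.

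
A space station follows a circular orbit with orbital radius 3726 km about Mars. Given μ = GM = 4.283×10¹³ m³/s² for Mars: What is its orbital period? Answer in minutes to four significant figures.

r = 3726 km = 3.726×10⁶ m.
Kepler's third law: T = 2π√(r³/μ) = 2π√((3.726×10⁶)³ / 4.283×10¹³).
r³/μ = 1.208×10⁶ s², so T = 2π × 1.099×10³ = 6.905×10³ s.
Converting: 6.905×10³ s ÷ 60.00 = 115.1 minutes.

T ≈ 115.1 minutes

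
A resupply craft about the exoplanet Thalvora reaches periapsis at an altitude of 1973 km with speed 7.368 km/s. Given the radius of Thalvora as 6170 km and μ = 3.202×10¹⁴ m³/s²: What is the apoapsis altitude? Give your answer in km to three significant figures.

r_p = 6170 + 1973 = 8143.0 km = 8.143×10⁶ m.
Specific energy ε = v²/2 − μ/r = -1.218×10⁷ J/kg, so a = −μ/(2ε) = 1.315×10⁷ m.
The apsides satisfy r_p + r_a = 2a, so the apoapsis radius is 2a − r_p = 1.815×10⁷ m = 18149 km.
Apoapsis altitude = 18149 − 6170 = 11979 km.

apoapsis altitude ≈ 12000 km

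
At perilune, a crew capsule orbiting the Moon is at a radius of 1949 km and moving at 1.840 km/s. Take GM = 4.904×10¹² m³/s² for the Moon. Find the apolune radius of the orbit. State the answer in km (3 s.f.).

r_p = 1.949×10⁶ m.
Specific energy ε = v²/2 − μ/r = -8.234×10⁵ J/kg, so a = −μ/(2ε) = 2.978×10⁶ m.
The apsides satisfy r_p + r_a = 2a, so the apolune radius is 2a − r_p = 4.007×10⁶ m = 4007.1 km.

apolune radius ≈ 4010 km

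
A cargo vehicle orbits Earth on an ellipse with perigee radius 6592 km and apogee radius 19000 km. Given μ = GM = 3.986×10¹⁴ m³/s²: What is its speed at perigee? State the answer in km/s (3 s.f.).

v ≈ 9.48 km/s

Semi-major axis a = (r_p + r_a)/2 = 12796 km = 1.280×10⁷ m.
Vis-viva: v² = μ(2/r − 1/a) = 3.986×10¹⁴ × (3.034×10⁻⁷ − 7.815×10⁻⁸) = 8.978×10⁷ m²/s².
v = 9475 m/s = 9.475 km/s.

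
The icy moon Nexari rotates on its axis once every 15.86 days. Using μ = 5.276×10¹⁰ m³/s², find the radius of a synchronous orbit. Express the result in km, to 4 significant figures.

T = 15.86 days = 1.370×10⁶ s.
A synchronous orbit has period T, so by Kepler's third law a = (μT²/4π²)^(1/3).
μT²/4π² = 5.276×10¹⁰ × (1.370×10⁶)² / 39.48 = 2.509×10²¹ m³.
a = 1.359×10⁷ m = 13589 km.

r_sync ≈ 13590 km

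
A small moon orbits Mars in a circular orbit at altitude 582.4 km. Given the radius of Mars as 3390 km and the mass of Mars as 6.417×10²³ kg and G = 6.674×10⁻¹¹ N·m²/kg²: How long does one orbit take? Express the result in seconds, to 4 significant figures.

T ≈ 7602 seconds

μ = GM = 6.674×10⁻¹¹ × 6.417×10²³ = 4.283×10¹³ m³/s².
r = 3390 + 582.4 = 3972.4 km = 3.9724×10⁶ m.
Kepler's third law: T = 2π√(r³/μ) = 2π√((3.972×10⁶)³ / 4.283×10¹³).
r³/μ = 1.464×10⁶ s², so T = 2π × 1.210×10³ = 7.602×10³ s.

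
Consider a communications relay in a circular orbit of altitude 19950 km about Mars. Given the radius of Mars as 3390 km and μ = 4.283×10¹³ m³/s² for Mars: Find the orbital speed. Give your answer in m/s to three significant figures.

v ≈ 1350 m/s

r = 3390 + 19950 = 23340 km = 2.3340×10⁷ m.
For a circular orbit v = √(μ/r) = √(4.283×10¹³ / 2.334×10⁷) = √(1.835×10⁶) = 1355 m/s.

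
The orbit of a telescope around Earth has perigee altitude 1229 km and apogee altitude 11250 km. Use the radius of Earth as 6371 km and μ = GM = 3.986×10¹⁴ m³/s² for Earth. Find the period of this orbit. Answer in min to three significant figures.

T ≈ 235 min

r_p = 6371 + 1229 = 7600.0 km = 7.6000×10⁶ m.
r_a = 6371 + 11250 = 17621 km = 1.7621×10⁷ m.
Semi-major axis a = (r_p + r_a)/2 = (7600.0 + 17621)/2 = 12610 km = 1.261×10⁷ m.
By Kepler's third law T = 2π√(a³/μ) = 2π × 2.243×10³ = 1.409×10⁴ s.
= 234.9 min.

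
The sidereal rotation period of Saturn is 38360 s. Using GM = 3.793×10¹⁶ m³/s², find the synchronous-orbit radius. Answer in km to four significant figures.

r_sync ≈ 1.122×10⁵ km

A synchronous orbit has period T, so by Kepler's third law a = (μT²/4π²)^(1/3).
μT²/4π² = 3.793×10¹⁶ × (3.836×10⁴)² / 39.48 = 1.414×10²⁴ m³.
a = 1.122×10⁸ m = 1.1223×10⁵ km.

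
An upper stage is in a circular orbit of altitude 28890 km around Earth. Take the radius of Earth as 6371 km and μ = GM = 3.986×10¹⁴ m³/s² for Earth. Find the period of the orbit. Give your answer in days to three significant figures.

T ≈ 0.763 days

r = 6371 + 28890 = 35261 km = 3.5261×10⁷ m.
Kepler's third law: T = 2π√(r³/μ) = 2π√((3.526×10⁷)³ / 3.986×10¹⁴).
r³/μ = 1.100×10⁸ s², so T = 2π × 1.049×10⁴ = 6.590×10⁴ s.
Converting: 6.590×10⁴ s ÷ 86400 = 0.7627 days.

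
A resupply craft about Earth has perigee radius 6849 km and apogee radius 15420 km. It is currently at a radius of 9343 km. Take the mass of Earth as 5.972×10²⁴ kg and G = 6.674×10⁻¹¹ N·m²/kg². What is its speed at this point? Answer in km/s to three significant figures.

μ = GM = 6.674×10⁻¹¹ × 5.972×10²⁴ = 3.986×10¹⁴ m³/s².
Semi-major axis a = (r_p + r_a)/2 = 11134 km = 1.113×10⁷ m.
Vis-viva: v² = μ(2/r − 1/a) = 3.986×10¹⁴ × (2.141×10⁻⁷ − 8.981×10⁻⁸) = 4.952×10⁷ m²/s².
v = 7037 m/s = 7.037 km/s.

v ≈ 7.04 km/s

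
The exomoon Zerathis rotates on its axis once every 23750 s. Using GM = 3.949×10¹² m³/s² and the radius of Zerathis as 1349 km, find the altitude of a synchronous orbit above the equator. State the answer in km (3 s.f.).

h_sync ≈ 2490 km

A synchronous orbit has period T, so by Kepler's third law a = (μT²/4π²)^(1/3).
μT²/4π² = 3.949×10¹² × (2.375×10⁴)² / 39.48 = 5.642×10¹⁹ m³.
a = 3.835×10⁶ m = 3835.5 km.
Altitude h = a − R = 3835.5 − 1349 = 2486.5 km.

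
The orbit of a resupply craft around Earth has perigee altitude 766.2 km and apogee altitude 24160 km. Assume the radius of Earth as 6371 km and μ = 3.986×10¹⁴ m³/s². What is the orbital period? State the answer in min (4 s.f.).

r_p = 6371 + 766.2 = 7137.2 km = 7.1372×10⁶ m.
r_a = 6371 + 24160 = 30531 km = 3.0531×10⁷ m.
Semi-major axis a = (r_p + r_a)/2 = (7137.2 + 30531)/2 = 18834 km = 1.883×10⁷ m.
By Kepler's third law T = 2π√(a³/μ) = 2π × 4.094×10³ = 2.572×10⁴ s.
= 428.7 min.

T ≈ 428.7 min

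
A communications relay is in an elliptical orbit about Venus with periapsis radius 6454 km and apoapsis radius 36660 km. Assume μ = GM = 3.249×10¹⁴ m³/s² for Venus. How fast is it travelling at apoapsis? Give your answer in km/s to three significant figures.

Semi-major axis a = (r_p + r_a)/2 = 21557 km = 2.156×10⁷ m.
Vis-viva: v² = μ(2/r − 1/a) = 3.249×10¹⁴ × (5.456×10⁻⁸ − 4.639×10⁻⁸) = 2.653×10⁶ m²/s².
v = 1629 m/s = 1.629 km/s.

v ≈ 1.63 km/s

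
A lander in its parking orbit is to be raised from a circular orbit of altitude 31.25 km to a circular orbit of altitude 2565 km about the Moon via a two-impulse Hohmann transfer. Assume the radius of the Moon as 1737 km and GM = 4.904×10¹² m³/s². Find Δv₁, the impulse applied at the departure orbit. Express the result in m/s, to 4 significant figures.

r₁ = 1737 + 31.25 = 1768.2 km = 1.7682×10⁶ m.
r₂ = 1737 + 2565 = 4302.0 km = 4.3020×10⁶ m.
Transfer ellipse a_t = (r₁ + r₂)/2 = 3.035×10⁶ m.
At r₁: circular v_c1 = √(μ/r₁) = 1665 m/s; transfer-perilune v_p = √[μ(2/r₁ − 1/a_t)] = 1983 m/s.
Δv₁ = v_p − v_c1 = 317.3 m/s.

Δv ≈ 317.3 m/s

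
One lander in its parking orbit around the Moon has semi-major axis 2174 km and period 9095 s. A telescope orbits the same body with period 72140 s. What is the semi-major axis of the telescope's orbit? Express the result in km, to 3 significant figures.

Kepler's third law: a³ ∝ T², so a₂ = a₁ (T₂/T₁)^(2/3).
T₂/T₁ = 7.932, (T₂/T₁)^(2/3) = 3.977.
a₂ = 2174 × 3.977 = 8647 km.

a₂ ≈ 8650 km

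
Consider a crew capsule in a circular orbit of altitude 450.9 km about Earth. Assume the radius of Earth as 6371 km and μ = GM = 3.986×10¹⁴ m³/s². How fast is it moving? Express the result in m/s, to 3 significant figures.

r = 6371 + 450.9 = 6821.9 km = 6.8219×10⁶ m.
For a circular orbit v = √(μ/r) = √(3.986×10¹⁴ / 6.822×10⁶) = √(5.843×10⁷) = 7644 m/s.

v ≈ 7640 m/s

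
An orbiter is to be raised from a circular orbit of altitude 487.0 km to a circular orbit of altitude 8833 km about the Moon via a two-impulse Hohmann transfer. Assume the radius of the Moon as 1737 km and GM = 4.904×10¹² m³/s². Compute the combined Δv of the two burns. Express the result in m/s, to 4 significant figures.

Δv_total ≈ 703.4 m/s

r₁ = 1737 + 487.0 = 2224.0 km = 2.2240×10⁶ m.
r₂ = 1737 + 8833 = 10570 km = 1.0570×10⁷ m.
Transfer ellipse a_t = (r₁ + r₂)/2 = 6.397×10⁶ m.
At r₁: circular v_c1 = √(μ/r₁) = 1485 m/s; transfer-perilune v_p = √[μ(2/r₁ − 1/a_t)] = 1909 m/s.
Δv₁ = v_p − v_c1 = 423.8 m/s.
At r₂: circular v_c2 = √(μ/r₂) = 681.1 m/s; transfer-apolune v_a = √[μ(2/r₂ − 1/a_t)] = 401.6 m/s.
Δv₂ = v_c2 − v_a = 279.5 m/s.
Total Δv = Δv₁ + Δv₂ = 703.4 m/s.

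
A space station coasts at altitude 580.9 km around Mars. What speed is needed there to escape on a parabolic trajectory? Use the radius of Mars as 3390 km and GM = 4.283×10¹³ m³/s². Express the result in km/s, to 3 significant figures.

v_esc ≈ 4.64 km/s

r = 3390 + 580.9 = 3970.9 km = 3.9709×10⁶ m.
Escape speed v_esc = √(2μ/r) = √(2 × 4.283×10¹³ / 3.971×10⁶) = √(2.157×10⁷) = 4645 m/s.
= 4.645 km/s.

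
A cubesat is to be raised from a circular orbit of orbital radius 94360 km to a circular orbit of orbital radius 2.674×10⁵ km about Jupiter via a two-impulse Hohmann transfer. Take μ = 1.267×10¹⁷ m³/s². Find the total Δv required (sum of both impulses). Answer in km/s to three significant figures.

r₁ = 94360 km = 9.436×10⁷ m.
r₂ = 2.674×10⁵ km = 2.674×10⁸ m.
Transfer ellipse a_t = (r₁ + r₂)/2 = 1.809×10⁸ m.
At r₁: circular v_c1 = √(μ/r₁) = 36640 m/s; transfer-perijove v_p = √[μ(2/r₁ − 1/a_t)] = 44550 m/s.
Δv₁ = v_p − v_c1 = 7910 m/s.
At r₂: circular v_c2 = √(μ/r₂) = 21770 m/s; transfer-apojove v_a = √[μ(2/r₂ − 1/a_t)] = 15720 m/s.
Δv₂ = v_c2 − v_a = 6046 m/s.
Total Δv = Δv₁ + Δv₂ = 13960 m/s = 13.96 km/s.

Δv_total ≈ 14.0 km/s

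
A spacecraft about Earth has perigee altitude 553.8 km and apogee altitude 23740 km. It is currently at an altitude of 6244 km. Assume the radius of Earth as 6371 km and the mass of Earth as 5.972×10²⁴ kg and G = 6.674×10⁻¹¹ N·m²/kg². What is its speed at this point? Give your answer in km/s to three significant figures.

v ≈ 6.45 km/s

μ = GM = 6.674×10⁻¹¹ × 5.972×10²⁴ = 3.986×10¹⁴ m³/s².
r_p = 6371 + 553.8 = 6924.8 km = 6.9248×10⁶ m.
r_a = 6371 + 23740 = 30111 km = 3.0111×10⁷ m.
r = 6371 + 6244 = 12615 km = 1.262×10⁷ m.
Semi-major axis a = (r_p + r_a)/2 = 18518 km = 1.852×10⁷ m.
Vis-viva: v² = μ(2/r − 1/a) = 3.986×10¹⁴ × (1.585×10⁻⁷ − 5.400×10⁻⁸) = 4.167×10⁷ m²/s².
v = 6455 m/s = 6.455 km/s.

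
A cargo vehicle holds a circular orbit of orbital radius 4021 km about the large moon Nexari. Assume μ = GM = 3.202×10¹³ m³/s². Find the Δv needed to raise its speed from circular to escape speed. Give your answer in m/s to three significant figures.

r = 4021 km = 4.021×10⁶ m.
Circular speed v_c = √(μ/r) = 2822 m/s.
Escape speed v_esc = √(2μ/r) = √2 × v_c = 3991 m/s.
Δv = v_esc − v_c = 1169 m/s.

Δv ≈ 1170 m/s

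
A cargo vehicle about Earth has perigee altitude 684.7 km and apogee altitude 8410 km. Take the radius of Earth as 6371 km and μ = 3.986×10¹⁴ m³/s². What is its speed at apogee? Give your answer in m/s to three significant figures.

r_p = 6371 + 684.7 = 7055.7 km = 7.0557×10⁶ m.
r_a = 6371 + 8410 = 14781 km = 1.4781×10⁷ m.
Semi-major axis a = (r_p + r_a)/2 = 10918 km = 1.092×10⁷ m.
Vis-viva: v² = μ(2/r − 1/a) = 3.986×10¹⁴ × (1.353×10⁻⁷ − 9.159×10⁻⁸) = 1.743×10⁷ m²/s².
v = 4175 m/s.

v ≈ 4170 m/s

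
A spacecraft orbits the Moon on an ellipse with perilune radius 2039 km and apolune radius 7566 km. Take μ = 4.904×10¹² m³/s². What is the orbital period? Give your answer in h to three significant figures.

Semi-major axis a = (r_p + r_a)/2 = (2039.0 + 7566.0)/2 = 4802.5 km = 4.802×10⁶ m.
By Kepler's third law T = 2π√(a³/μ) = 2π × 4.753×10³ = 2.986×10⁴ s.
= 8.295 h.

T ≈ 8.29 h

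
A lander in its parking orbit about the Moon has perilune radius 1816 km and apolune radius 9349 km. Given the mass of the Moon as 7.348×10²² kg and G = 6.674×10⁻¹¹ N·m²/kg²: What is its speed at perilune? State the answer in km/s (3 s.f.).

μ = GM = 6.674×10⁻¹¹ × 7.348×10²² = 4.904×10¹² m³/s².
Semi-major axis a = (r_p + r_a)/2 = 5582.5 km = 5.582×10⁶ m.
Vis-viva: v² = μ(2/r − 1/a) = 4.904×10¹² × (1.101×10⁻⁶ − 1.791×10⁻⁷) = 4.522×10⁶ m²/s².
v = 2127 m/s = 2.127 km/s.

v ≈ 2.13 km/s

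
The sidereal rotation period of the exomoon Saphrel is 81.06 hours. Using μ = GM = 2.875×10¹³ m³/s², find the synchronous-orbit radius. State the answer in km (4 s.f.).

r_sync ≈ 39580 km

T = 81.06 hours = 2.918×10⁵ s.
A synchronous orbit has period T, so by Kepler's third law a = (μT²/4π²)^(1/3).
μT²/4π² = 2.875×10¹³ × (2.918×10⁵)² / 39.48 = 6.201×10²² m³.
a = 3.958×10⁷ m = 39582 km.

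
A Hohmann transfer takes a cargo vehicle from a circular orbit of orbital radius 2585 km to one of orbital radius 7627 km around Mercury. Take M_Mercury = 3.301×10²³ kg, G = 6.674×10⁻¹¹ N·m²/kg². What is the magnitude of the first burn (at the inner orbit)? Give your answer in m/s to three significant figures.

Δv ≈ 649 m/s

μ = GM = 6.674×10⁻¹¹ × 3.301×10²³ = 2.203×10¹³ m³/s².
r₁ = 2585 km = 2.585×10⁶ m.
r₂ = 7627 km = 7.627×10⁶ m.
Transfer ellipse a_t = (r₁ + r₂)/2 = 5.106×10⁶ m.
At r₁: circular v_c1 = √(μ/r₁) = 2919 m/s; transfer-periherm v_p = √[μ(2/r₁ − 1/a_t)] = 3568 m/s.
Δv₁ = v_p − v_c1 = 648.6 m/s.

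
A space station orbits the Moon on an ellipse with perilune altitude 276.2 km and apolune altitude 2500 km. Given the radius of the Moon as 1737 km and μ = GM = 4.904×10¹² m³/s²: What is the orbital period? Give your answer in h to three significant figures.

T ≈ 4.35 h

r_p = 1737 + 276.2 = 2013.2 km = 2.0132×10⁶ m.
r_a = 1737 + 2500 = 4237.0 km = 4.2370×10⁶ m.
Semi-major axis a = (r_p + r_a)/2 = (2013.2 + 4237.0)/2 = 3125.1 km = 3.125×10⁶ m.
By Kepler's third law T = 2π√(a³/μ) = 2π × 2.495×10³ = 1.567×10⁴ s.
= 4.354 h.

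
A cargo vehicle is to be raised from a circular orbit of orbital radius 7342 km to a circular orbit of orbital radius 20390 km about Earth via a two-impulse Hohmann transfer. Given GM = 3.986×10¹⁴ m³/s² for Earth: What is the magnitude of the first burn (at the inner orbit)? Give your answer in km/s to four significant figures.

Δv ≈ 1.567 km/s

r₁ = 7342 km = 7.342×10⁶ m.
r₂ = 20390 km = 2.039×10⁷ m.
Transfer ellipse a_t = (r₁ + r₂)/2 = 1.387×10⁷ m.
At r₁: circular v_c1 = √(μ/r₁) = 7368 m/s; transfer-perigee v_p = √[μ(2/r₁ − 1/a_t)] = 8935 m/s.
Δv₁ = v_p − v_c1 = 1567 m/s.
= 1.567 km/s.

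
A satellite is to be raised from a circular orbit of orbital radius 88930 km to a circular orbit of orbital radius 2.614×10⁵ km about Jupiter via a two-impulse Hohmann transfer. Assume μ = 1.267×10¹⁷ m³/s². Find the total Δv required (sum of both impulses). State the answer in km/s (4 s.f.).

Δv_total ≈ 14.69 km/s

r₁ = 88930 km = 8.893×10⁷ m.
r₂ = 2.614×10⁵ km = 2.614×10⁸ m.
Transfer ellipse a_t = (r₁ + r₂)/2 = 1.752×10⁸ m.
At r₁: circular v_c1 = √(μ/r₁) = 37750 m/s; transfer-perijove v_p = √[μ(2/r₁ − 1/a_t)] = 46110 m/s.
Δv₁ = v_p − v_c1 = 8364 m/s.
At r₂: circular v_c2 = √(μ/r₂) = 22020 m/s; transfer-apojove v_a = √[μ(2/r₂ − 1/a_t)] = 15690 m/s.
Δv₂ = v_c2 − v_a = 6329 m/s.
Total Δv = Δv₁ + Δv₂ = 14690 m/s = 14.69 km/s.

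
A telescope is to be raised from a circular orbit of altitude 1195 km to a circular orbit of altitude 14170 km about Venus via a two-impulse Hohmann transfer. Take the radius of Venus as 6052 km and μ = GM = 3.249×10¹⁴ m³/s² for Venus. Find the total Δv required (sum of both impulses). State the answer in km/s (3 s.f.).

r₁ = 6052 + 1195 = 7247.0 km = 7.2470×10⁶ m.
r₂ = 6052 + 14170 = 20222 km = 2.0222×10⁷ m.
Transfer ellipse a_t = (r₁ + r₂)/2 = 1.373×10⁷ m.
At r₁: circular v_c1 = √(μ/r₁) = 6696 m/s; transfer-periapsis v_p = √[μ(2/r₁ − 1/a_t)] = 8125 m/s.
Δv₁ = v_p − v_c1 = 1429 m/s.
At r₂: circular v_c2 = √(μ/r₂) = 4008 m/s; transfer-apoapsis v_a = √[μ(2/r₂ − 1/a_t)] = 2912 m/s.
Δv₂ = v_c2 − v_a = 1097 m/s.
Total Δv = Δv₁ + Δv₂ = 2526 m/s = 2.526 km/s.

Δv_total ≈ 2.53 km/s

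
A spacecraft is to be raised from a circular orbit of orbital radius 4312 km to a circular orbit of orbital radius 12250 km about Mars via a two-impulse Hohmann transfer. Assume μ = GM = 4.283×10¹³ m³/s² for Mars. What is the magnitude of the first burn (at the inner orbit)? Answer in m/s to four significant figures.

r₁ = 4312 km = 4.312×10⁶ m.
r₂ = 12250 km = 1.225×10⁷ m.
Transfer ellipse a_t = (r₁ + r₂)/2 = 8.281×10⁶ m.
At r₁: circular v_c1 = √(μ/r₁) = 3152 m/s; transfer-periapsis v_p = √[μ(2/r₁ − 1/a_t)] = 3833 m/s.
Δv₁ = v_p − v_c1 = 681.6 m/s.

Δv ≈ 681.6 m/s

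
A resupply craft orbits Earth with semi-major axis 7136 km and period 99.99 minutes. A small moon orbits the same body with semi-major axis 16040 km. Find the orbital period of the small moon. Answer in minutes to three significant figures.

Kepler's third law: T² ∝ a³, so T₂ = T₁ (a₂/a₁)^(3/2).
a₂/a₁ = 2.248, (a₂/a₁)^(3/2) = 3.370.
T₂ = 99.99 × 3.370 = 337.0 minutes.

T₂ ≈ 337 minutes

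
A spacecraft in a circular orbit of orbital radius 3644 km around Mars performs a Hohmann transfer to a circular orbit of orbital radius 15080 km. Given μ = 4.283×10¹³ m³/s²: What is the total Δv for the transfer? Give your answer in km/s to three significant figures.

r₁ = 3644 km = 3.644×10⁶ m.
r₂ = 15080 km = 1.508×10⁷ m.
Transfer ellipse a_t = (r₁ + r₂)/2 = 9.362×10⁶ m.
At r₁: circular v_c1 = √(μ/r₁) = 3428 m/s; transfer-periapsis v_p = √[μ(2/r₁ − 1/a_t)] = 4351 m/s.
Δv₁ = v_p − v_c1 = 922.8 m/s.
At r₂: circular v_c2 = √(μ/r₂) = 1685 m/s; transfer-apoapsis v_a = √[μ(2/r₂ − 1/a_t)] = 1051 m/s.
Δv₂ = v_c2 − v_a = 633.9 m/s.
Total Δv = Δv₁ + Δv₂ = 1557 m/s = 1.557 km/s.

Δv_total ≈ 1.56 km/s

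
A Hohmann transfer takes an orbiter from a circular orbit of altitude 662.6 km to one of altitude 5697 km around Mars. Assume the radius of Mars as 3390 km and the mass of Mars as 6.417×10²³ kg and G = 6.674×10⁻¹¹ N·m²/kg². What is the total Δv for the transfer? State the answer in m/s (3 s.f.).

Δv_total ≈ 1040 m/s

μ = GM = 6.674×10⁻¹¹ × 6.417×10²³ = 4.283×10¹³ m³/s².
r₁ = 3390 + 662.6 = 4052.6 km = 4.0526×10⁶ m.
r₂ = 3390 + 5697 = 9087.0 km = 9.0870×10⁶ m.
Transfer ellipse a_t = (r₁ + r₂)/2 = 6.570×10⁶ m.
At r₁: circular v_c1 = √(μ/r₁) = 3251 m/s; transfer-periapsis v_p = √[μ(2/r₁ − 1/a_t)] = 3823 m/s.
Δv₁ = v_p − v_c1 = 572.4 m/s.
At r₂: circular v_c2 = √(μ/r₂) = 2171 m/s; transfer-apoapsis v_a = √[μ(2/r₂ − 1/a_t)] = 1705 m/s.
Δv₂ = v_c2 − v_a = 465.9 m/s.
Total Δv = Δv₁ + Δv₂ = 1038 m/s.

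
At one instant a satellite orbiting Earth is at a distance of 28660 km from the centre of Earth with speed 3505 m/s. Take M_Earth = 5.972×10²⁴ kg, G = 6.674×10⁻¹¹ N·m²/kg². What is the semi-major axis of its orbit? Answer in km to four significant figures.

μ = GM = 6.674×10⁻¹¹ × 5.972×10²⁴ = 3.986×10¹⁴ m³/s².
r = 2.866×10⁷ m.
Vis-viva rearranged: 1/a = 2/r − v²/μ = 6.978×10⁻⁸ − 3.082×10⁻⁸ = 3.896×10⁻⁸ m⁻¹.
a = 2.567×10⁷ m = 25667 km.

a ≈ 25670 km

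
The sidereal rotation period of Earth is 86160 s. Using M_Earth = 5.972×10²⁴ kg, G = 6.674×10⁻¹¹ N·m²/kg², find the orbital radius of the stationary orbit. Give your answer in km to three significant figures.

μ = GM = 6.674×10⁻¹¹ × 5.972×10²⁴ = 3.986×10¹⁴ m³/s².
A synchronous orbit has period T, so by Kepler's third law a = (μT²/4π²)^(1/3).
μT²/4π² = 3.986×10¹⁴ × (8.616×10⁴)² / 39.48 = 7.495×10²² m³.
a = 4.216×10⁷ m = 42162 km.

r_sync ≈ 42200 km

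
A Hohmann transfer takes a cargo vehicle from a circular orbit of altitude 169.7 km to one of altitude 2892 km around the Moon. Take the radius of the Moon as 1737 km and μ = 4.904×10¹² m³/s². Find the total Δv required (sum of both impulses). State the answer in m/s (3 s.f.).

r₁ = 1737 + 169.7 = 1906.7 km = 1.9067×10⁶ m.
r₂ = 1737 + 2892 = 4629.0 km = 4.6290×10⁶ m.
Transfer ellipse a_t = (r₁ + r₂)/2 = 3.268×10⁶ m.
At r₁: circular v_c1 = √(μ/r₁) = 1604 m/s; transfer-perilune v_p = √[μ(2/r₁ − 1/a_t)] = 1909 m/s.
Δv₁ = v_p − v_c1 = 305.0 m/s.
At r₂: circular v_c2 = √(μ/r₂) = 1029 m/s; transfer-apolune v_a = √[μ(2/r₂ − 1/a_t)] = 786.2 m/s.
Δv₂ = v_c2 − v_a = 243.1 m/s.
Total Δv = Δv₁ + Δv₂ = 548.1 m/s.

Δv_total ≈ 548 m/s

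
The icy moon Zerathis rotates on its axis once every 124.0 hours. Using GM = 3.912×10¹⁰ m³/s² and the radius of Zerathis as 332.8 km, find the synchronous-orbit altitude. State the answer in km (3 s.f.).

T = 124.0 hours = 4.464×10⁵ s.
A synchronous orbit has period T, so by Kepler's third law a = (μT²/4π²)^(1/3).
μT²/4π² = 3.912×10¹⁰ × (4.464×10⁵)² / 39.48 = 1.975×10²⁰ m³.
a = 5.823×10⁶ m = 5823.2 km.
Altitude h = a − R = 5823.2 − 332.8 = 5490.4 km.

h_sync ≈ 5490 km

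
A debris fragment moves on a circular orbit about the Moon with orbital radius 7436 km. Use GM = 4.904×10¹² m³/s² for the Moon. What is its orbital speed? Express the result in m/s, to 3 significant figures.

r = 7436 km = 7.436×10⁶ m.
For a circular orbit v = √(μ/r) = √(4.904×10¹² / 7.436×10⁶) = √(6.595×10⁵) = 812.1 m/s.

v ≈ 812 m/s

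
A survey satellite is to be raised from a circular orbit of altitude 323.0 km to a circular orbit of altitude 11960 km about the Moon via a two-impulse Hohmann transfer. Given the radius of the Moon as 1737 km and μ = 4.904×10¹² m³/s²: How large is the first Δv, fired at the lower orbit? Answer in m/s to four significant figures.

r₁ = 1737 + 323.0 = 2060.0 km = 2.0600×10⁶ m.
r₂ = 1737 + 11960 = 13697 km = 1.3697×10⁷ m.
Transfer ellipse a_t = (r₁ + r₂)/2 = 7.878×10⁶ m.
At r₁: circular v_c1 = √(μ/r₁) = 1543 m/s; transfer-perilune v_p = √[μ(2/r₁ − 1/a_t)] = 2034 m/s.
Δv₁ = v_p − v_c1 = 491.5 m/s.

Δv ≈ 491.5 m/s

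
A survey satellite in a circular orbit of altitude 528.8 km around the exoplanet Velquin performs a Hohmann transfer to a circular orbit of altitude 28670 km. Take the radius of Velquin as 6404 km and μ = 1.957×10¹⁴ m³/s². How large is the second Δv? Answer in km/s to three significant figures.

Δv ≈ 1.01 km/s

r₁ = 6404 + 528.8 = 6932.8 km = 6.9328×10⁶ m.
r₂ = 6404 + 28670 = 35074 km = 3.5074×10⁷ m.
Transfer ellipse a_t = (r₁ + r₂)/2 = 2.100×10⁷ m.
At r₁: circular v_c1 = √(μ/r₁) = 5313 m/s; transfer-periapsis v_p = √[μ(2/r₁ − 1/a_t)] = 6866 m/s.
At r₂: circular v_c2 = √(μ/r₂) = 2362 m/s; transfer-apoapsis v_a = √[μ(2/r₂ − 1/a_t)] = 1357 m/s.
Δv₂ = v_c2 − v_a = 1005 m/s.
= 1.005 km/s.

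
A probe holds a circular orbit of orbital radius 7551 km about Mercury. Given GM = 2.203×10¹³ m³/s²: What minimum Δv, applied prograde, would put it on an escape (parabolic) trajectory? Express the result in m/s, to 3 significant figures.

Δv ≈ 708 m/s

r = 7551 km = 7.551×10⁶ m.
Circular speed v_c = √(μ/r) = 1708 m/s.
Escape speed v_esc = √(2μ/r) = √2 × v_c = 2416 m/s.
Δv = v_esc − v_c = 707.5 m/s.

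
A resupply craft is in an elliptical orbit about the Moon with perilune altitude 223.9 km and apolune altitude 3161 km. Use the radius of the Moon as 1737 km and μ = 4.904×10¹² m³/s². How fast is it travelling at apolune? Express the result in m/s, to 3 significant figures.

r_p = 1737 + 223.9 = 1960.9 km = 1.9609×10⁶ m.
r_a = 1737 + 3161 = 4898.0 km = 4.8980×10⁶ m.
Semi-major axis a = (r_p + r_a)/2 = 3429.4 km = 3.429×10⁶ m.
Vis-viva: v² = μ(2/r − 1/a) = 4.904×10¹² × (4.083×10⁻⁷ − 2.916×10⁻⁷) = 5.725×10⁵ m²/s².
v = 756.6 m/s.

v ≈ 757 m/s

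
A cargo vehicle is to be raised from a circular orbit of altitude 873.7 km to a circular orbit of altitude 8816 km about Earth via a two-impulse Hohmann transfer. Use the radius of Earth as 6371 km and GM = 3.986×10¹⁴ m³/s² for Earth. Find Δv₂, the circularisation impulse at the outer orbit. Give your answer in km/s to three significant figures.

r₁ = 6371 + 873.7 = 7244.7 km = 7.2447×10⁶ m.
r₂ = 6371 + 8816 = 15187 km = 1.5187×10⁷ m.
Transfer ellipse a_t = (r₁ + r₂)/2 = 1.122×10⁷ m.
At r₁: circular v_c1 = √(μ/r₁) = 7418 m/s; transfer-perigee v_p = √[μ(2/r₁ − 1/a_t)] = 8631 m/s.
At r₂: circular v_c2 = √(μ/r₂) = 5123 m/s; transfer-apogee v_a = √[μ(2/r₂ − 1/a_t)] = 4117 m/s.
Δv₂ = v_c2 − v_a = 1006 m/s.
= 1.006 km/s.

Δv ≈ 1.01 km/s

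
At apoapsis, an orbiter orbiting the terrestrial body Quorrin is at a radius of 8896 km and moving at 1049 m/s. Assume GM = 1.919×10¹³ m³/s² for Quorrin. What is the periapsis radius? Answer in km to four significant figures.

r_a = 8.896×10⁶ m.
Specific energy ε = v²/2 − μ/r = -1.607×10⁶ J/kg, so a = −μ/(2ε) = 5.971×10⁶ m.
The apsides satisfy r_p + r_a = 2a, so the periapsis radius is 2a − r_a = 3.046×10⁶ m = 3045.9 km.

periapsis radius ≈ 3046 km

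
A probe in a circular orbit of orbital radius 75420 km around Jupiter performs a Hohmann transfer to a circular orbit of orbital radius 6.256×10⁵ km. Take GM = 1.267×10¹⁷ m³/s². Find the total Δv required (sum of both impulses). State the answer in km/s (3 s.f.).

r₁ = 75420 km = 7.542×10⁷ m.
r₂ = 6.256×10⁵ km = 6.256×10⁸ m.
Transfer ellipse a_t = (r₁ + r₂)/2 = 3.505×10⁸ m.
At r₁: circular v_c1 = √(μ/r₁) = 40990 m/s; transfer-perijove v_p = √[μ(2/r₁ − 1/a_t)] = 54760 m/s.
Δv₁ = v_p − v_c1 = 13770 m/s.
At r₂: circular v_c2 = √(μ/r₂) = 14230 m/s; transfer-apojove v_a = √[μ(2/r₂ − 1/a_t)] = 6601 m/s.
Δv₂ = v_c2 − v_a = 7630 m/s.
Total Δv = Δv₁ + Δv₂ = 21400 m/s = 21.40 km/s.

Δv_total ≈ 21.4 km/s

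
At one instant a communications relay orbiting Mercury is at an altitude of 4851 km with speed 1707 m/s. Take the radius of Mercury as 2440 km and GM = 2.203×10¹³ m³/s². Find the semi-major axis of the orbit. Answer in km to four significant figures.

r = 2440 + 4851 = 7291.0 km = 7.291×10⁶ m.
Specific orbital energy ε = v²/2 − μ/r = (1707)²/2 − 2.203×10¹³/7.291×10⁶ = -1.565×10⁶ J/kg.
Since ε = −μ/(2a), a = −μ/(2ε) = 7.040×10⁶ m = 7040.1 km.

a ≈ 7040 km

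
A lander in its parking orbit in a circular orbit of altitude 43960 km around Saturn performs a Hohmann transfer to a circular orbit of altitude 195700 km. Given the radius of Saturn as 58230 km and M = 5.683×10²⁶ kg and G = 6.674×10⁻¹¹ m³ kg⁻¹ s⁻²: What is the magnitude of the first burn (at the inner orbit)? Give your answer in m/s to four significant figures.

μ = GM = 6.674×10⁻¹¹ × 5.683×10²⁶ = 3.793×10¹⁶ m³/s².
r₁ = 58230 + 43960 = 102190 km = 1.0219×10⁸ m.
r₂ = 58230 + 195700 = 253930 km = 2.5393×10⁸ m.
Transfer ellipse a_t = (r₁ + r₂)/2 = 1.781×10⁸ m.
At r₁: circular v_c1 = √(μ/r₁) = 19270 m/s; transfer-perikrone v_p = √[μ(2/r₁ − 1/a_t)] = 23010 m/s.
Δv₁ = v_p − v_c1 = 3741 m/s.

Δv ≈ 3741 m/s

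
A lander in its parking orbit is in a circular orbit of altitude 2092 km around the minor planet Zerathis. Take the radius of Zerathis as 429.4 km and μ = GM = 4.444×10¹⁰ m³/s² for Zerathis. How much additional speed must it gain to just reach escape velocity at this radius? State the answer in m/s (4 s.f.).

r = 429.4 + 2092 = 2521.4 km = 2.5214×10⁶ m.
Circular speed v_c = √(μ/r) = 132.8 m/s.
Escape speed v_esc = √(2μ/r) = √2 × v_c = 187.8 m/s.
Δv = v_esc − v_c = 54.99 m/s.

Δv ≈ 54.99 m/s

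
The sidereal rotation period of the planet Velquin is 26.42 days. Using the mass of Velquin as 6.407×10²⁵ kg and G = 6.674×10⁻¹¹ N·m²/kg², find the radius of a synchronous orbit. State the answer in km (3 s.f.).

r_sync ≈ 8.26×10⁵ km

μ = GM = 6.674×10⁻¹¹ × 6.407×10²⁵ = 4.276×10¹⁵ m³/s².
T = 26.42 days = 2.283×10⁶ s.
A synchronous orbit has period T, so by Kepler's third law a = (μT²/4π²)^(1/3).
μT²/4π² = 4.276×10¹⁵ × (2.283×10⁶)² / 39.48 = 5.644×10²⁶ m³.
a = 8.264×10⁸ m = 8.2640×10⁵ km.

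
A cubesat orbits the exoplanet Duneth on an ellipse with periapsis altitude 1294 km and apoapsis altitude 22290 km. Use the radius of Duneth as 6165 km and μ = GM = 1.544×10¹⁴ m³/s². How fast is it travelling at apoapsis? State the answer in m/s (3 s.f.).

v ≈ 1500 m/s

r_p = 6165 + 1294 = 7459.0 km = 7.4590×10⁶ m.
r_a = 6165 + 22290 = 28455 km = 2.8455×10⁷ m.
Semi-major axis a = (r_p + r_a)/2 = 17957 km = 1.796×10⁷ m.
Vis-viva: v² = μ(2/r − 1/a) = 1.544×10¹⁴ × (7.029×10⁻⁸ − 5.569×10⁻⁸) = 2.254×10⁶ m²/s².
v = 1501 m/s.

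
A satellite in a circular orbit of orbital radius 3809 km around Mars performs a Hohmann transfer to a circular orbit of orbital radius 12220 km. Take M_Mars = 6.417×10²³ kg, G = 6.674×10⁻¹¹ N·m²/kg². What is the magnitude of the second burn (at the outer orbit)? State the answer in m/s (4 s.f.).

Δv ≈ 581.5 m/s

μ = GM = 6.674×10⁻¹¹ × 6.417×10²³ = 4.283×10¹³ m³/s².
r₁ = 3809 km = 3.809×10⁶ m.
r₂ = 12220 km = 1.222×10⁷ m.
Transfer ellipse a_t = (r₁ + r₂)/2 = 8.014×10⁶ m.
At r₁: circular v_c1 = √(μ/r₁) = 3353 m/s; transfer-periapsis v_p = √[μ(2/r₁ − 1/a_t)] = 4140 m/s.
At r₂: circular v_c2 = √(μ/r₂) = 1872 m/s; transfer-apoapsis v_a = √[μ(2/r₂ − 1/a_t)] = 1291 m/s.
Δv₂ = v_c2 − v_a = 581.5 m/s.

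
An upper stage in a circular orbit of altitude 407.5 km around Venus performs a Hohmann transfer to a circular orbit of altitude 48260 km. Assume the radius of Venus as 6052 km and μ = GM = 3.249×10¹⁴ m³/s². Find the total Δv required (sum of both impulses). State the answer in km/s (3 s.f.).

r₁ = 6052 + 407.5 = 6459.5 km = 6.4595×10⁶ m.
r₂ = 6052 + 48260 = 54312 km = 5.4312×10⁷ m.
Transfer ellipse a_t = (r₁ + r₂)/2 = 3.039×10⁷ m.
At r₁: circular v_c1 = √(μ/r₁) = 7092 m/s; transfer-periapsis v_p = √[μ(2/r₁ − 1/a_t)] = 9482 m/s.
Δv₁ = v_p − v_c1 = 2390 m/s.
At r₂: circular v_c2 = √(μ/r₂) = 2446 m/s; transfer-apoapsis v_a = √[μ(2/r₂ − 1/a_t)] = 1128 m/s.
Δv₂ = v_c2 − v_a = 1318 m/s.
Total Δv = Δv₁ + Δv₂ = 3708 m/s = 3.708 km/s.

Δv_total ≈ 3.71 km/s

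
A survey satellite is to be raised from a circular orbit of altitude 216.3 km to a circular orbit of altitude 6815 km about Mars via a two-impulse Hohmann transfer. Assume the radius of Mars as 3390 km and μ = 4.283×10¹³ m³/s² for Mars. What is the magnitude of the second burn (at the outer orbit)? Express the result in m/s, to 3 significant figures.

Δv ≈ 568 m/s

r₁ = 3390 + 216.3 = 3606.3 km = 3.6063×10⁶ m.
r₂ = 3390 + 6815 = 10205 km = 1.0205×10⁷ m.
Transfer ellipse a_t = (r₁ + r₂)/2 = 6.906×10⁶ m.
At r₁: circular v_c1 = √(μ/r₁) = 3446 m/s; transfer-periapsis v_p = √[μ(2/r₁ − 1/a_t)] = 4189 m/s.
At r₂: circular v_c2 = √(μ/r₂) = 2049 m/s; transfer-apoapsis v_a = √[μ(2/r₂ − 1/a_t)] = 1480 m/s.
Δv₂ = v_c2 − v_a = 568.2 m/s.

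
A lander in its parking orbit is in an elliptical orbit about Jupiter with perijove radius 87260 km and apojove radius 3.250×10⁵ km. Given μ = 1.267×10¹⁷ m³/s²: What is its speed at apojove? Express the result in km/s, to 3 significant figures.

v ≈ 12.8 km/s

Semi-major axis a = (r_p + r_a)/2 = 2.0613×10⁵ km = 2.061×10⁸ m.
Vis-viva: v² = μ(2/r − 1/a) = 1.267×10¹⁷ × (6.154×10⁻⁹ − 4.851×10⁻⁹) = 1.650×10⁸ m²/s².
v = 12850 m/s = 12.85 km/s.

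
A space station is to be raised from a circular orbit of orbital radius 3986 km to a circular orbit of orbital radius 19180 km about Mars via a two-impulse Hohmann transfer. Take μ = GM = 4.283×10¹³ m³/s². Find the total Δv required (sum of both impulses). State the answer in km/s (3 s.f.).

r₁ = 3986 km = 3.986×10⁶ m.
r₂ = 19180 km = 1.918×10⁷ m.
Transfer ellipse a_t = (r₁ + r₂)/2 = 1.158×10⁷ m.
At r₁: circular v_c1 = √(μ/r₁) = 3278 m/s; transfer-periapsis v_p = √[μ(2/r₁ − 1/a_t)] = 4218 m/s.
Δv₁ = v_p − v_c1 = 940.1 m/s.
At r₂: circular v_c2 = √(μ/r₂) = 1494 m/s; transfer-apoapsis v_a = √[μ(2/r₂ − 1/a_t)] = 876.6 m/s.
Δv₂ = v_c2 − v_a = 617.7 m/s.
Total Δv = Δv₁ + Δv₂ = 1558 m/s = 1.558 km/s.

Δv_total ≈ 1.56 km/s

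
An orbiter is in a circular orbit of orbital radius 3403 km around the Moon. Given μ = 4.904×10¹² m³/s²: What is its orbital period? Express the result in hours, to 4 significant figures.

r = 3403 km = 3.403×10⁶ m.
Kepler's third law: T = 2π√(r³/μ) = 2π√((3.403×10⁶)³ / 4.904×10¹²).
r³/μ = 8.036×10⁶ s², so T = 2π × 2.835×10³ = 1.781×10⁴ s.
Converting: 1.781×10⁴ s ÷ 3600 = 4.948 hours.

T ≈ 4.948 hours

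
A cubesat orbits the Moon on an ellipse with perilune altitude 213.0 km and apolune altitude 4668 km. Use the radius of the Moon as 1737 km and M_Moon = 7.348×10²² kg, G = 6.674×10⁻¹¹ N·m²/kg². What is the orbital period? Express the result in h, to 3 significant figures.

μ = GM = 6.674×10⁻¹¹ × 7.348×10²² = 4.904×10¹² m³/s².
r_p = 1737 + 213.0 = 1950.0 km = 1.9500×10⁶ m.
r_a = 1737 + 4668 = 6405.0 km = 6.4050×10⁶ m.
Semi-major axis a = (r_p + r_a)/2 = (1950.0 + 6405.0)/2 = 4177.5 km = 4.178×10⁶ m.
By Kepler's third law T = 2π√(a³/μ) = 2π × 3.856×10³ = 2.423×10⁴ s.
= 6.729 h.

T ≈ 6.73 h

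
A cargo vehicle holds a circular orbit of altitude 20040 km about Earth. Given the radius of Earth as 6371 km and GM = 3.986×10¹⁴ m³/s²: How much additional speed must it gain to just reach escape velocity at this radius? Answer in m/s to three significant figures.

Δv ≈ 1610 m/s

r = 6371 + 20040 = 26411 km = 2.6411×10⁷ m.
Circular speed v_c = √(μ/r) = 3885 m/s.
Escape speed v_esc = √(2μ/r) = √2 × v_c = 5494 m/s.
Δv = v_esc − v_c = 1609 m/s.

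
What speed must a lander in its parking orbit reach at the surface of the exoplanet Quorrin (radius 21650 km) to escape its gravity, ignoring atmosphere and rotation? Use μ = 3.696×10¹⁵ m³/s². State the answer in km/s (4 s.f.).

r = R = 2.165×10⁷ m.
Escape speed v_esc = √(2μ/r) = √(2 × 3.696×10¹⁵ / 2.165×10⁷) = √(3.414×10⁸) = 18480 m/s.
= 18.48 km/s.

v_esc ≈ 18.48 km/s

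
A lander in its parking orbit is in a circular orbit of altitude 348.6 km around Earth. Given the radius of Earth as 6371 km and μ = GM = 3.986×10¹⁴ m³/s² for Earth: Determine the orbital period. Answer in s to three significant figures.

T ≈ 5480 s

r = 6371 + 348.6 = 6719.6 km = 6.7196×10⁶ m.
Kepler's third law: T = 2π√(r³/μ) = 2π√((6.720×10⁶)³ / 3.986×10¹⁴).
r³/μ = 7.612×10⁵ s², so T = 2π × 8.725×10² = 5.482×10³ s.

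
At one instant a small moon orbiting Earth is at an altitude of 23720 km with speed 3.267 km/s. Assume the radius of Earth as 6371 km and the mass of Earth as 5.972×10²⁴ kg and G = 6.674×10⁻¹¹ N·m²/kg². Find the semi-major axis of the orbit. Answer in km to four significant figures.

μ = GM = 6.674×10⁻¹¹ × 5.972×10²⁴ = 3.986×10¹⁴ m³/s².
r = 6371 + 23720 = 30091 km = 3.009×10⁷ m.
Specific orbital energy ε = v²/2 − μ/r = (3267)²/2 − 3.986×10¹⁴/3.009×10⁷ = -7.909×10⁶ J/kg.
Since ε = −μ/(2a), a = −μ/(2ε) = 2.520×10⁷ m = 25198 km.

a ≈ 25200 km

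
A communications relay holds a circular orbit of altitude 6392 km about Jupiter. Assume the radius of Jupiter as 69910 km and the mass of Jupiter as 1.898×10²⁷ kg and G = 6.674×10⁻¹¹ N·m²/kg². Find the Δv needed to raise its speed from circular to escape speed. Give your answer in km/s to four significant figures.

μ = GM = 6.674×10⁻¹¹ × 1.898×10²⁷ = 1.267×10¹⁷ m³/s².
r = 69910 + 6392 = 76302 km = 7.6302×10⁷ m.
Circular speed v_c = √(μ/r) = 40740 m/s.
Escape speed v_esc = √(2μ/r) = √2 × v_c = 57620 m/s.
Δv = v_esc − v_c = 16880 m/s = 16.88 km/s.

Δv ≈ 16.88 km/s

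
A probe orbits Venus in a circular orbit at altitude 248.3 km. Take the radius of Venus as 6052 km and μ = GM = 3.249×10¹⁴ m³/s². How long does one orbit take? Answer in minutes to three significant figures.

r = 6052 + 248.3 = 6300.3 km = 6.3003×10⁶ m.
Kepler's third law: T = 2π√(r³/μ) = 2π√((6.300×10⁶)³ / 3.249×10¹⁴).
r³/μ = 7.697×10⁵ s², so T = 2π × 8.773×10² = 5.512×10³ s.
Converting: 5.512×10³ s ÷ 60.00 = 91.87 minutes.

T ≈ 91.9 minutes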